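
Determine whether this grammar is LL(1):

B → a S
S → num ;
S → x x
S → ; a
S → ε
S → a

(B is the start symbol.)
A grammar is LL(1) if for each non-terminal N with multiple productions, the predict sets of those productions are pairwise disjoint, where PREDICT(N → α) = (FIRST(α) \ {ε}) ∪ (FOLLOW(N) if α ⇒* ε).

Relevant sets:
  FOLLOW(S) = { $ }

For S:
  PREDICT(S → num ';') = { 'num' }
  PREDICT(S → x x) = { 'x' }
  PREDICT(S → ';' a) = { ';' }
  PREDICT(S → ε) = { $ }
  PREDICT(S → a) = { 'a' }
B has a single production, so nothing to check there.

All predict sets are disjoint. The grammar IS LL(1).

Answer: Yes, the grammar is LL(1).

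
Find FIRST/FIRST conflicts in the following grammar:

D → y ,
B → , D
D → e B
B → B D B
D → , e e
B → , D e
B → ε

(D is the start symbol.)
FIRST sets of the non-terminals at (or reachable through a nullable prefix from) the front of some alternative:
  FIRST(B) = { ',', 'e', 'y', ε }
  FIRST(D) = { ',', 'e', 'y' }

Productions for D:
  D → y ,: FIRST = { 'y' }
  D → e B: FIRST = { 'e' }
  D → , e e: FIRST = { ',' }
Productions for B:
  B → , D: FIRST = { ',' }
  B → B D B: FIRST = { ',', 'e', 'y' }
  B → , D e: FIRST = { ',' }
  B → ε: FIRST = { ε }

Conflict for B: B → , D and B → B D B
  Overlap: { ',' }
Conflict for B: B → , D and B → , D e
  Overlap: { ',' }
Conflict for B: B → B D B and B → , D e
  Overlap: { ',' }

Answer: Yes. B → ',' D / B → B D B on { ',' }; B → ',' D / B → ',' D e on { ',' }; B → B D B / B → ',' D e on { ',' }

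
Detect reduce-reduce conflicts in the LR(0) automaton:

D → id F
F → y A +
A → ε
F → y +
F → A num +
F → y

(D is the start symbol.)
Yes — I5: [A → .] vs [F → y .]

A reduce-reduce conflict occurs when an LR(0) state has two complete items [A → α .] and [B → β .] — both call for a reduction, and with no lookahead the parser cannot choose between them.

Augment with D' → D and build the canonical LR(0) collection (I0 = CLOSURE({[D' → . D]}), then GOTO on every symbol after a dot until no new states appear). It has 11 states:
  I0: { [D → . id F], [D' → . D] }  — shift
  I1: { [D' → D .] }  — accept
  I2: { [A → .], [D → id . F], [F → . A num +], [F → . y +], [F → . y A +], [F → . y] }  — shift, reduce
  I3: { [F → A . num +] }  — shift
  I4: { [D → id F .] }  — reduce
  I5: { [A → .], [F → y . +], [F → y . A +], [F → y .] }  — shift, 2 reduces
  I6: { [F → y + .] }  — reduce
  I7: { [F → y A . +] }  — shift
  I8: { [F → y A + .] }  — reduce
  I9: { [F → A num . +] }  — shift
  I10: { [F → A num + .] }  — reduce

I5 contains complete items [A → .], [F → y .] — reduce-reduce conflict.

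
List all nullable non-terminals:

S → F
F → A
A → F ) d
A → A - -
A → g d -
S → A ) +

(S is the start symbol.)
None

There are no ε-productions, so no non-terminal can derive ε.
No non-terminals are nullable.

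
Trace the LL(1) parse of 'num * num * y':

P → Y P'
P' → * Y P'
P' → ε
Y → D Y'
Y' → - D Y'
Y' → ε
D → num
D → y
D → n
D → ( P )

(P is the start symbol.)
LL(1) parsing maintains a stack (initially the start symbol over $) and the input. At each step: if the stack top is a terminal, match it against the current input token; if it is a non-terminal N, replace it with the RHS of M[N, lookahead] (the unique production whose predict set contains the lookahead).

Stack is shown with the top on the left.

Stack        Input            Action
------------------------------------
P $          num * num * y $  output P → Y P'
Y P' $       num * num * y $  output Y → D Y'
D Y' P' $    num * num * y $  output D → num
num Y' P' $  num * num * y $  match 'num'
Y' P' $      * num * y $      output Y' → ε
P' $         * num * y $      output P' → * Y P'
* Y P' $     * num * y $      match '*'
Y P' $       num * y $        output Y → D Y'
D Y' P' $    num * y $        output D → num
num Y' P' $  num * y $        match 'num'
Y' P' $      * y $            output Y' → ε
P' $         * y $            output P' → * Y P'
* Y P' $     * y $            match '*'
Y P' $       y $              output Y → D Y'
D Y' P' $    y $              output D → y
y Y' P' $    y $              match 'y'
Y' P' $      $                output Y' → ε
P' $         $                output P' → ε
$            $                accept

The string is accepted.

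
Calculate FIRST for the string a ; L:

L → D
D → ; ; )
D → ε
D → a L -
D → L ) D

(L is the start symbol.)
To compute FIRST(a ; L), process the symbols left to right:
Symbol a is a terminal. Add 'a' and stop.
FIRST(a ; L) = { 'a' }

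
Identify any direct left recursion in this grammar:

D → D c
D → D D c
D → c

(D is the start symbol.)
D → D c: LEFT RECURSIVE (starts with D)
D → D D c: LEFT RECURSIVE (starts with D)
D → c: starts with c

The grammar has direct left recursion on: D.

Answer: Yes, D is left-recursive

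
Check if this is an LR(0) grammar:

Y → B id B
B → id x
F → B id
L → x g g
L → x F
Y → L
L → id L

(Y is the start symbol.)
A grammar is LR(0) if no state in the canonical LR(0) collection has:
  - both a shift item (dot before a terminal) and a complete item (shift-reduce conflict), or
  - two or more complete items (reduce-reduce conflict; the accept item [Y' → Y .] counts as a complete item here).

Augment with Y' → Y and build the canonical LR(0) collection (I0 = CLOSURE({[Y' → . Y]}), then GOTO on every symbol after a dot until no new states appear). It has 18 states:
  I0: { [B → . id x], [L → . id L], [L → . x F], [L → . x g g], [Y → . B id B], [Y → . L], [Y' → . Y] }  — shift
  I1: { [Y → B . id B] }  — shift
  I2: { [Y → L .] }  — reduce
  I3: { [Y' → Y .] }  — accept
  I4: { [B → id . x], [L → . id L], [L → . x F], [L → . x g g], [L → id . L] }  — shift
  I5: { [B → . id x], [F → . B id], [L → x . F], [L → x . g g] }  — shift
  I6: { [F → B . id] }  — shift
  I7: { [L → x F .] }  — reduce
  I8: { [L → x g . g] }  — shift
  I9: { [B → id . x] }  — shift
  I10: { [B → id x .] }  — reduce
  I11: { [L → x g g .] }  — reduce
  I12: { [F → B id .] }  — reduce
  I13: { [L → id L .] }  — reduce
  I14: { [L → . id L], [L → . x F], [L → . x g g], [L → id . L] }  — shift
  I15: { [B → . id x], [B → id x .], [F → . B id], [L → x . F], [L → x . g g] }  — shift, reduce
  I16: { [B → . id x], [Y → B id . B] }  — shift
  I17: { [Y → B id B .] }  — reduce

Conflict in state I15:
  Shift-reduce conflict between [B → id x .] and [B → . id x]
So the grammar is NOT LR(0).

Answer: No. Shift-reduce conflict between [B → id x .] and [B → . id x]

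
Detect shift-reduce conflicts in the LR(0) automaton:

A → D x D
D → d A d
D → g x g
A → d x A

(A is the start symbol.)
A shift-reduce conflict occurs when an LR(0) state has both:
  - a complete (reduce) item [A → α .] (dot at the end), and
  - a shift item [B → β . c γ] (dot before a terminal).

Augment with A' → A and build the canonical LR(0) collection (I0 = CLOSURE({[A' → . A]}), then GOTO on every symbol after a dot until no new states appear). It has 14 states:
  I0: { [A → . D x D], [A → . d x A], [A' → . A], [D → . d A d], [D → . g x g] }  — shift
  I1: { [A' → A .] }  — accept
  I2: { [A → D . x D] }  — shift
  I3: { [A → . D x D], [A → . d x A], [A → d . x A], [D → . d A d], [D → . g x g], [D → d . A d] }  — shift
  I4: { [D → g . x g] }  — shift
  I5: { [D → g x . g] }  — shift
  I6: { [D → g x g .] }  — reduce
  I7: { [D → d A . d] }  — shift
  I8: { [A → . D x D], [A → . d x A], [A → d x . A], [D → . d A d], [D → . g x g] }  — shift
  I9: { [A → d x A .] }  — reduce
  I10: { [D → d A d .] }  — reduce
  I11: { [A → D x . D], [D → . d A d], [D → . g x g] }  — shift
  I12: { [A → D x D .] }  — reduce
  I13: { [A → . D x D], [A → . d x A], [D → . d A d], [D → . g x g], [D → d . A d] }  — shift

No state contains both a complete item and a shift item.

Answer: No shift-reduce conflicts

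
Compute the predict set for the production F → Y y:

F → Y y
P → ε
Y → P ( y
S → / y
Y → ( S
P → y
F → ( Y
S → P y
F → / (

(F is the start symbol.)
PREDICT(F → Y y) = (FIRST(RHS) \ {ε}) ∪ (FOLLOW(F) if ε ∈ FIRST(RHS), i.e. RHS ⇒* ε)
FIRST(Y) = { '(', 'y' }
FIRST(Y y) = { '(', 'y' }
ε ∉ FIRST(Y y), so FOLLOW(F) is not added.
PREDICT(F → Y y) = { '(', 'y' }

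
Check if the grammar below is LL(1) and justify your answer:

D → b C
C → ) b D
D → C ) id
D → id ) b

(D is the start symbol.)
Yes, the grammar is LL(1).

A grammar is LL(1) if for each non-terminal N with multiple productions, the predict sets of those productions are pairwise disjoint, where PREDICT(N → α) = (FIRST(α) \ {ε}) ∪ (FOLLOW(N) if α ⇒* ε).

Relevant sets:
  FIRST(C) = { ')' }

For D:
  PREDICT(D → b C) = { 'b' }
  PREDICT(D → C ')' id) = { ')' }
  PREDICT(D → id ')' b) = { 'id' }
C has a single production, so nothing to check there.

All predict sets are disjoint. The grammar IS LL(1).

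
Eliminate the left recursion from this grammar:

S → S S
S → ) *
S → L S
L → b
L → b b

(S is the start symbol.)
S is directly left-recursive. The standard transformation for
  A → A α₁ | ... | A α_m | β₁ | ... | β_n
is
  A  → β₁ A' | ... | β_n A'
  A' → α₁ A' | ... | α_m A' | ε

S → ) * becomes S → ) * S'
S → L S becomes S → L S S'
S → S S becomes S' → S S'
Add S' → ε

Productions for other non-terminals are unchanged:
  L → b
  L → b b

Resulting grammar:
S → ) * S'
S → L S S'
S' → S S'
S' → ε
L → b
L → b b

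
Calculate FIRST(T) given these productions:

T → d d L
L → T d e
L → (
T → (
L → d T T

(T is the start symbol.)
From T → d d L:
  - d is a terminal: add 'd' and stop
From T → (:
  - '(' is a terminal: add '(' and stop

Collecting: FIRST(T) = { '(', 'd' }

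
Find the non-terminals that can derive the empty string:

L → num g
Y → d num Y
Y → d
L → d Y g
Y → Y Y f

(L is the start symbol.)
A non-terminal is nullable if it can derive ε (the empty string): either it has an ε-production, or it has a production whose right-hand side consists entirely of nullable non-terminals.

There are no ε-productions, so no non-terminal can derive ε.
No non-terminals are nullable.

Answer: None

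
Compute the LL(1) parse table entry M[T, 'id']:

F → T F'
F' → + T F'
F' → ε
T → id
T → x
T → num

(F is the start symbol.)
To find M[T, 'id'], we find productions for T where 'id' is in the predict set (PREDICT(N → α) = (FIRST(α) \ {ε}) ∪ (FOLLOW(N) if α ⇒* ε)).

T → id: PREDICT = { 'id' }
  'id' is in predict set, so this production goes in M[T, 'id']
T → x: PREDICT = { 'x' }
T → num: PREDICT = { 'num' }

M[T, 'id'] = T → id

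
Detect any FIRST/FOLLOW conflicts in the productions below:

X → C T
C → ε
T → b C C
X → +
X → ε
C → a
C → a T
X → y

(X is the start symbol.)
Yes. C → a with FOLLOW(C) on { 'a' }; C → a T with FOLLOW(C) on { 'a' }

A FIRST/FOLLOW conflict occurs when a non-terminal N has a nullable alternative N → β (β ⇒* ε) and another alternative N → α with FIRST(α) ∩ FOLLOW(N) ≠ ∅: on such a lookahead the parser cannot decide between expanding α and letting N vanish via β.

Nullable non-terminals: C, X.
FIRST sets used below: FIRST(C) = { 'a', ε }, FIRST(T) = { 'b' }

C: nullable alternative(s) C → ε; FOLLOW(C) = { $, 'a', 'b' }
  C → ε: FIRST \ {ε} = { } — this is the only nullable alternative, skip
  C → a: FIRST \ {ε} = { 'a' } — overlaps FOLLOW(C) on { 'a' }: CONFLICT
  C → a T: FIRST \ {ε} = { 'a' } — overlaps FOLLOW(C) on { 'a' }: CONFLICT

X: nullable alternative(s) X → ε; FOLLOW(X) = { $ }
  X → C T: FIRST \ {ε} = { 'a', 'b' } — disjoint from FOLLOW(X)
  X → +: FIRST \ {ε} = { '+' } — disjoint from FOLLOW(X)
  X → ε: FIRST \ {ε} = { } — this is the only nullable alternative, skip
  X → y: FIRST \ {ε} = { 'y' } — disjoint from FOLLOW(X)

T has no nullable alternative, so no FIRST/FOLLOW check is needed there.

So the grammar has 2 FIRST/FOLLOW conflicts (marked CONFLICT above).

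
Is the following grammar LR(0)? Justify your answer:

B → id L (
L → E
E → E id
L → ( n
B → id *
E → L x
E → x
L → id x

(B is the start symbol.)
Augment with B' → B and build the canonical LR(0) collection (I0 = CLOSURE({[B' → . B]}), then GOTO on every symbol after a dot until no new states appear). It has 14 states:
  I0: { [B → . id *], [B → . id L (], [B' → . B] }  — shift
  I1: { [B' → B .] }  — accept
  I2: { [B → id . *], [B → id . L (], [E → . E id], [E → . L x], [E → . x], [L → . ( n], [L → . E], [L → . id x] }  — shift
  I3: { [L → ( . n] }  — shift
  I4: { [B → id * .] }  — reduce
  I5: { [E → E . id], [L → E .] }  — shift, reduce
  I6: { [B → id L . (], [E → L . x] }  — shift
  I7: { [L → id . x] }  — shift
  I8: { [E → x .] }  — reduce
  I9: { [L → id x .] }  — reduce
  I10: { [B → id L ( .] }  — reduce
  I11: { [E → L x .] }  — reduce
  I12: { [E → E id .] }  — reduce
  I13: { [L → ( n .] }  — reduce

Conflict in state I5:
  Shift-reduce conflict between [L → E .] and [E → E . id]
So the grammar is NOT LR(0).

Answer: No. Shift-reduce conflict between [L → E .] and [E → E . id]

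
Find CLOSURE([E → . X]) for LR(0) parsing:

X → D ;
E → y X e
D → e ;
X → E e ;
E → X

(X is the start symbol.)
{ [D → . e ;], [E → . X], [E → . y X e], [X → . D ;], [X → . E e ;] }

To compute CLOSURE, for each item [A → α.Bβ] where B is a non-terminal, add [B → .γ] for all productions B → γ; repeat for the newly added items until nothing changes.

Start with: [E → . X]
  [E → . X] has the dot before X: add [X → . D ;], [X → . E e ;]
  [X → . D ;] has the dot before D: add [D → . e ;]
  [X → . E e ;] has the dot before E: add [E → . y X e]
No further items can be added.

CLOSURE = { [D → . e ;], [E → . X], [E → . y X e], [X → . D ;], [X → . E e ;] }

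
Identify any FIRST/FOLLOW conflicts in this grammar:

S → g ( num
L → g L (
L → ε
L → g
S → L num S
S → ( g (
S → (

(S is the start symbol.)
A FIRST/FOLLOW conflict occurs when a non-terminal N has a nullable alternative N → β (β ⇒* ε) and another alternative N → α with FIRST(α) ∩ FOLLOW(N) ≠ ∅: on such a lookahead the parser cannot decide between expanding α and letting N vanish via β.

Nullable non-terminals: L.

L: nullable alternative(s) L → ε; FOLLOW(L) = { '(', 'num' }
  L → g L (: FIRST \ {ε} = { 'g' } — disjoint from FOLLOW(L)
  L → ε: FIRST \ {ε} = { } — this is the only nullable alternative, skip
  L → g: FIRST \ {ε} = { 'g' } — disjoint from FOLLOW(L)

S has no nullable alternative, so no FIRST/FOLLOW check is needed there.

No FIRST/FOLLOW conflicts found.

Answer: No FIRST/FOLLOW conflicts.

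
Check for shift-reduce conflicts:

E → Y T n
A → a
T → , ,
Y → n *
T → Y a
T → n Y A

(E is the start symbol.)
A shift-reduce conflict occurs when an LR(0) state has both:
  - a complete (reduce) item [A → α .] (dot at the end), and
  - a shift item [B → β . c γ] (dot before a terminal).

Augment with E' → E and build the canonical LR(0) collection (I0 = CLOSURE({[E' → . E]}), then GOTO on every symbol after a dot until no new states appear). It has 15 states:
  I0: { [E → . Y T n], [E' → . E], [Y → . n *] }  — shift
  I1: { [E' → E .] }  — accept
  I2: { [E → Y . T n], [T → . , ,], [T → . Y a], [T → . n Y A], [Y → . n *] }  — shift
  I3: { [Y → n . *] }  — shift
  I4: { [Y → n * .] }  — reduce
  I5: { [T → , . ,] }  — shift
  I6: { [E → Y T . n] }  — shift
  I7: { [T → Y . a] }  — shift
  I8: { [T → n . Y A], [Y → . n *], [Y → n . *] }  — shift
  I9: { [A → . a], [T → n Y . A] }  — shift
  I10: { [T → n Y A .] }  — reduce
  I11: { [A → a .] }  — reduce
  I12: { [T → Y a .] }  — reduce
  I13: { [E → Y T n .] }  — reduce
  I14: { [T → , , .] }  — reduce

No state contains both a complete item and a shift item.

Answer: No shift-reduce conflicts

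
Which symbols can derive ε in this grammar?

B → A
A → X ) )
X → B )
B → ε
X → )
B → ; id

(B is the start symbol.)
A non-terminal is nullable if it can derive ε (the empty string): either it has an ε-production, or it has a production whose right-hand side consists entirely of nullable non-terminals.

ε-productions: B → ε
So B is immediately nullable.
No further non-terminal can be added: every production for the remaining non-terminals contains a terminal or a non-nullable non-terminal.
Nullable = { 'B' }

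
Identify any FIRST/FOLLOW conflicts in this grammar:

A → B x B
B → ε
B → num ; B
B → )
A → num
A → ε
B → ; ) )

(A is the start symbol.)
Nullable non-terminals: A, B.
FIRST sets used below: FIRST(B) = { ')', ';', 'num', ε }

A: nullable alternative(s) A → ε; FOLLOW(A) = { $ }
  A → B x B: FIRST \ {ε} = { ')', ';', 'num', 'x' } — disjoint from FOLLOW(A)
  A → num: FIRST \ {ε} = { 'num' } — disjoint from FOLLOW(A)
  A → ε: FIRST \ {ε} = { } — this is the only nullable alternative, skip

B: nullable alternative(s) B → ε; FOLLOW(B) = { $, 'x' }
  B → ε: FIRST \ {ε} = { } — this is the only nullable alternative, skip
  B → num ; B: FIRST \ {ε} = { 'num' } — disjoint from FOLLOW(B)
  B → ): FIRST \ {ε} = { ')' } — disjoint from FOLLOW(B)
  B → ; ) ): FIRST \ {ε} = { ';' } — disjoint from FOLLOW(B)

No FIRST/FOLLOW conflicts found.

Answer: No FIRST/FOLLOW conflicts.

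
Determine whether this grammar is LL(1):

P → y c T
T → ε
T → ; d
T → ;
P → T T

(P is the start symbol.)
No. Predict set conflict for T: { ';' }

A grammar is LL(1) if for each non-terminal N with multiple productions, the predict sets of those productions are pairwise disjoint, where PREDICT(N → α) = (FIRST(α) \ {ε}) ∪ (FOLLOW(N) if α ⇒* ε).

Relevant sets:
  FIRST(T) = { ';', ε }
  FOLLOW(P) = { $ }
  FOLLOW(T) = { $, ';' }

For P:
  PREDICT(P → y c T) = { 'y' }
  PREDICT(P → T T) = { $, ';' }
For T:
  PREDICT(T → ε) = { $, ';' }
  PREDICT(T → ';' d) = { ';' }
  PREDICT(T → ';') = { ';' }

Conflict found: Predict set conflict for T: { ';' }
The grammar is NOT LL(1).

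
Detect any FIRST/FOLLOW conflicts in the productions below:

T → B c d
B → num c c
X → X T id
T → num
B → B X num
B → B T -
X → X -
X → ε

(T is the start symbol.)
A FIRST/FOLLOW conflict occurs when a non-terminal N has a nullable alternative N → β (β ⇒* ε) and another alternative N → α with FIRST(α) ∩ FOLLOW(N) ≠ ∅: on such a lookahead the parser cannot decide between expanding α and letting N vanish via β.

Nullable non-terminals: X.
FIRST sets used below: FIRST(X) = { '-', 'num', ε }, FIRST(T) = { 'num' }

X: nullable alternative(s) X → ε; FOLLOW(X) = { '-', 'num' }
  X → X T id: FIRST \ {ε} = { '-', 'num' } — overlaps FOLLOW(X) on { '-', 'num' }: CONFLICT
  X → X -: FIRST \ {ε} = { '-', 'num' } — overlaps FOLLOW(X) on { '-', 'num' }: CONFLICT
  X → ε: FIRST \ {ε} = { } — this is the only nullable alternative, skip

B, T have no nullable alternative, so no FIRST/FOLLOW check is needed there.

So the grammar has 2 FIRST/FOLLOW conflicts (marked CONFLICT above).

Answer: Yes. X → X T id with FOLLOW(X) on { '-', 'num' }; X → X '-' with FOLLOW(X) on { '-', 'num' }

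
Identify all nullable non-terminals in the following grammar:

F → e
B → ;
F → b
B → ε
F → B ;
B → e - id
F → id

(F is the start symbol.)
ε-productions: B → ε
So B is immediately nullable.
No further non-terminal can be added: every production for the remaining non-terminals contains a terminal or a non-nullable non-terminal.
Nullable = { 'B' }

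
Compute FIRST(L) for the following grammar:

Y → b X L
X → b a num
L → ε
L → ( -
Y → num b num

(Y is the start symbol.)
From L → ε:
  - ε-production, so ε ∈ FIRST(L)
From L → ( -:
  - '(' is a terminal: add '(' and stop

Collecting: FIRST(L) = { '(', ε }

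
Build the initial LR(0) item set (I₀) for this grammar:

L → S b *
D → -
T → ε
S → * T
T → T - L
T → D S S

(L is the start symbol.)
First, augment the grammar with L' → L
I₀ = CLOSURE({ [L' → . L] }):
  [L' → . L] has the dot before L: add [L → . S b *]
  [L → . S b *] has the dot before S: add [S → . * T]
No further items can be added.

I₀ = { [L → . S b *], [L' → . L], [S → . * T] }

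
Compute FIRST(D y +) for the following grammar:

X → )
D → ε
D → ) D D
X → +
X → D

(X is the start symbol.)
{ ')', 'y' }

FIRST sets of the non-terminals involved (from the grammar, by fixed-point iteration):
  FIRST(D) = { ')', ε }

To compute FIRST(D y +), process the symbols left to right:
Symbol D is a non-terminal. Add FIRST(D) \ {ε} = { ')' }
D is nullable (ε ∈ FIRST(D)), continue to the next symbol.
Symbol y is a terminal. Add 'y' and stop.
FIRST(D y +) = { ')', 'y' }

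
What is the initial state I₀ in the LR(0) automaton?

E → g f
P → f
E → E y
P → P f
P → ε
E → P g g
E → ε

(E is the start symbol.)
First, augment the grammar with E' → E
I₀ = CLOSURE({ [E' → . E] }):
  [E' → . E] has the dot before E: add [E → . g f], [E → . E y], [E → . P g g], [E → .]
  [E → . P g g] has the dot before P: add [P → . f], [P → . P f], [P → .]
No further items can be added.

I₀ = { [E → . E y], [E → . P g g], [E → . g f], [E → .], [E' → . E], [P → . P f], [P → . f], [P → .] }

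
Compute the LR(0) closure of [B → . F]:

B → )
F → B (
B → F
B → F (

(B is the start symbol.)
{ [B → . )], [B → . F (], [B → . F], [F → . B (] }

To compute CLOSURE, for each item [A → α.Bβ] where B is a non-terminal, add [B → .γ] for all productions B → γ; repeat for the newly added items until nothing changes.

Start with: [B → . F]
  [B → . F] has the dot before F: add [F → . B (]
  [F → . B (] has the dot before B: add [B → . )], [B → . F (]
No further items can be added.

CLOSURE = { [B → . )], [B → . F (], [B → . F], [F → . B (] }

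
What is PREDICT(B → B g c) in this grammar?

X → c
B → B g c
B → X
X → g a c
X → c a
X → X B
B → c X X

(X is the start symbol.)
PREDICT(B → B g c) = (FIRST(RHS) \ {ε}) ∪ (FOLLOW(B) if ε ∈ FIRST(RHS), i.e. RHS ⇒* ε)
FIRST(B) = { 'c', 'g' }
FIRST(B g c) = { 'c', 'g' }
ε ∉ FIRST(B g c), so FOLLOW(B) is not added.
PREDICT(B → B g c) = { 'c', 'g' }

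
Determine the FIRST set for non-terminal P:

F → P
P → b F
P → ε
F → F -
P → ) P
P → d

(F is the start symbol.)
To compute FIRST(P), examine every production with P on the left-hand side, reading each right-hand side left to right until a non-nullable symbol is reached.

From P → b F:
  - b is a terminal: add 'b' and stop
From P → ε:
  - ε-production, so ε ∈ FIRST(P)
From P → ) P:
  - ')' is a terminal: add ')' and stop
From P → d:
  - d is a terminal: add 'd' and stop

Collecting: FIRST(P) = { ')', 'b', 'd', ε }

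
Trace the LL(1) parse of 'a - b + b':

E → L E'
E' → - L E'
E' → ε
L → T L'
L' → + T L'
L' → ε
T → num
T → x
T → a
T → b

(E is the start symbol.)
Stack is shown with the top on the left.

Stack        Input        Action
--------------------------------
E $          a - b + b $  output E → L E'
L E' $       a - b + b $  output L → T L'
T L' E' $    a - b + b $  output T → a
a L' E' $    a - b + b $  match 'a'
L' E' $      - b + b $    output L' → ε
E' $         - b + b $    output E' → - L E'
- L E' $     - b + b $    match '-'
L E' $       b + b $      output L → T L'
T L' E' $    b + b $      output T → b
b L' E' $    b + b $      match 'b'
L' E' $      + b $        output L' → + T L'
+ T L' E' $  + b $        match '+'
T L' E' $    b $          output T → b
b L' E' $    b $          match 'b'
L' E' $      $            output L' → ε
E' $         $            output E' → ε
$            $            accept

The string is accepted.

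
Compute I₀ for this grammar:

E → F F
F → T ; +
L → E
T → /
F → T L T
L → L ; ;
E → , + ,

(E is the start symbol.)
{ [E → . , + ,], [E → . F F], [E' → . E], [F → . T ; +], [F → . T L T], [T → . /] }

First, augment the grammar with E' → E
I₀ = CLOSURE({ [E' → . E] }):
  [E' → . E] has the dot before E: add [E → . F F], [E → . , + ,]
  [E → . F F] has the dot before F: add [F → . T ; +], [F → . T L T]
  [F → . T ; +] has the dot before T: add [T → . /]
No further items can be added.

I₀ = { [E → . , + ,], [E → . F F], [E' → . E], [F → . T ; +], [F → . T L T], [T → . /] }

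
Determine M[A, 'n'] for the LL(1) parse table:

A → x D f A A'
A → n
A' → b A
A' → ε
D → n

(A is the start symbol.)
A → n

To find M[A, 'n'], we find productions for A where 'n' is in the predict set (PREDICT(N → α) = (FIRST(α) \ {ε}) ∪ (FOLLOW(N) if α ⇒* ε)).

A → x D f A A': PREDICT = { 'x' }
A → n: PREDICT = { 'n' }
  'n' is in predict set, so this production goes in M[A, 'n']

M[A, 'n'] = A → n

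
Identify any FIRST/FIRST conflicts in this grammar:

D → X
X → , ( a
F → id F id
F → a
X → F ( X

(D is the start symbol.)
A FIRST/FIRST conflict occurs when two productions N → α and N → β for the same non-terminal have FIRST(α) ∩ FIRST(β) ≠ ∅ (with ε ∈ FIRST of a nullable right-hand side, so two nullable alternatives also conflict).

FIRST sets of the non-terminals at (or reachable through a nullable prefix from) the front of some alternative:
  FIRST(F) = { 'a', 'id' }

Productions for X:
  X → , ( a: FIRST = { ',' }
  X → F ( X: FIRST = { 'a', 'id' }
Productions for F:
  F → id F id: FIRST = { 'id' }
  F → a: FIRST = { 'a' }
D has only one production, so no FIRST/FIRST conflict is possible there.

All alternatives of each non-terminal have pairwise disjoint FIRST sets.

Answer: No FIRST/FIRST conflicts.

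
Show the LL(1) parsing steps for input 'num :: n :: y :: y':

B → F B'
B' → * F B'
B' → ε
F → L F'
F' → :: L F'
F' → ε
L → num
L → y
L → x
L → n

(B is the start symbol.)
Stack is shown with the top on the left.

Stack         Input                 Action
------------------------------------------
B $           num :: n :: y :: y $  output B → F B'
F B' $        num :: n :: y :: y $  output F → L F'
L F' B' $     num :: n :: y :: y $  output L → num
num F' B' $   num :: n :: y :: y $  match 'num'
F' B' $       :: n :: y :: y $      output F' → :: L F'
:: L F' B' $  :: n :: y :: y $      match '::'
L F' B' $     n :: y :: y $         output L → n
n F' B' $     n :: y :: y $         match 'n'
F' B' $       :: y :: y $           output F' → :: L F'
:: L F' B' $  :: y :: y $           match '::'
L F' B' $     y :: y $              output L → y
y F' B' $     y :: y $              match 'y'
F' B' $       :: y $                output F' → :: L F'
:: L F' B' $  :: y $                match '::'
L F' B' $     y $                   output L → y
y F' B' $     y $                   match 'y'
F' B' $       $                     output F' → ε
B' $          $                     output B' → ε
$             $                     accept

The string is accepted.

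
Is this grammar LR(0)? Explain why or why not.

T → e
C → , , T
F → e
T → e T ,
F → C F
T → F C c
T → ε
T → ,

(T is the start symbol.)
Augment with T' → T and build the canonical LR(0) collection (I0 = CLOSURE({[T' → . T]}), then GOTO on every symbol after a dot until no new states appear). It has 15 states:
  I0: { [C → . , , T], [F → . C F], [F → . e], [T → . ,], [T → . F C c], [T → . e T ,], [T → . e], [T → .], [T' → . T] }  — shift, reduce
  I1: { [C → , . , T], [T → , .] }  — shift, reduce
  I2: { [C → . , , T], [F → . C F], [F → . e], [F → C . F] }  — shift
  I3: { [C → . , , T], [T → F . C c] }  — shift
  I4: { [T' → T .] }  — accept
  I5: { [C → . , , T], [F → . C F], [F → . e], [F → e .], [T → . ,], [T → . F C c], [T → . e T ,], [T → . e], [T → .], [T → e . T ,], [T → e .] }  — shift, 3 reduces
  I6: { [T → e T . ,] }  — shift
  I7: { [T → e T , .] }  — reduce
  I8: { [C → , . , T] }  — shift
  I9: { [T → F C . c] }  — shift
  I10: { [T → F C c .] }  — reduce
  I11: { [C → , , . T], [C → . , , T], [F → . C F], [F → . e], [T → . ,], [T → . F C c], [T → . e T ,], [T → . e], [T → .] }  — shift, reduce
  I12: { [C → , , T .] }  — reduce
  I13: { [F → C F .] }  — reduce
  I14: { [F → e .] }  — reduce

Conflict in state I0:
  Shift-reduce conflict between [T → .] and [C → . , , T]
So the grammar is NOT LR(0).

Answer: No. Shift-reduce conflict between [T → .] and [C → . , , T]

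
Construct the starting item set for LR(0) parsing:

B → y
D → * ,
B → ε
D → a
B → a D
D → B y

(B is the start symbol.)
{ [B → . a D], [B → . y], [B → .], [B' → . B] }

First, augment the grammar with B' → B
I₀ = CLOSURE({ [B' → . B] }):
  [B' → . B] has the dot before B: add [B → . y], [B → .], [B → . a D]
No further items can be added.

I₀ = { [B → . a D], [B → . y], [B → .], [B' → . B] }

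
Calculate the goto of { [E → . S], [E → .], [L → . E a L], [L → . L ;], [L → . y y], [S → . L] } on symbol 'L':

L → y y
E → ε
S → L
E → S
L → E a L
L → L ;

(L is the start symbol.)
GOTO(I, 'L') = CLOSURE({ [A → αX.β] : [A → α.Xβ] ∈ I, X = 'L' })

Items with dot before 'L', with the dot advanced:
  [L → . L ;] → [L → L . ;]
  [S → . L] → [S → L .]
Closure adds nothing (no advanced item has the dot before a non-terminal).

GOTO = { [L → L . ;], [S → L .] }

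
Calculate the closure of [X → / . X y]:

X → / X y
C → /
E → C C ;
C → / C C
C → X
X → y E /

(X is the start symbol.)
{ [X → . / X y], [X → . y E /], [X → / . X y] }

Start with: [X → / . X y]
  [X → / . X y] has the dot before X: add [X → . / X y], [X → . y E /]
No further items can be added.

CLOSURE = { [X → . / X y], [X → . y E /], [X → / . X y] }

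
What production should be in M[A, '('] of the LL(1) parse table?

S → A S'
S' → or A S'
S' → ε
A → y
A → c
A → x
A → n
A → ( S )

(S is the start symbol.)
A → ( S )

To find M[A, '('], we find productions for A where '(' is in the predict set (PREDICT(N → α) = (FIRST(α) \ {ε}) ∪ (FOLLOW(N) if α ⇒* ε)).

A → y: PREDICT = { 'y' }
A → c: PREDICT = { 'c' }
A → x: PREDICT = { 'x' }
A → n: PREDICT = { 'n' }
A → ( S ): PREDICT = { '(' }
  '(' is in predict set, so this production goes in M[A, '(']

M[A, '('] = A → ( S )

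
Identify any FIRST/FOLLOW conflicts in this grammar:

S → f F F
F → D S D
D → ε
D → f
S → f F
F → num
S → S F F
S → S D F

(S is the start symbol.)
A FIRST/FOLLOW conflict occurs when a non-terminal N has a nullable alternative N → β (β ⇒* ε) and another alternative N → α with FIRST(α) ∩ FOLLOW(N) ≠ ∅: on such a lookahead the parser cannot decide between expanding α and letting N vanish via β.

Nullable non-terminals: D.

D: nullable alternative(s) D → ε; FOLLOW(D) = { $, 'f', 'num' }
  D → ε: FIRST \ {ε} = { } — this is the only nullable alternative, skip
  D → f: FIRST \ {ε} = { 'f' } — overlaps FOLLOW(D) on { 'f' }: CONFLICT

F, S have no nullable alternative, so no FIRST/FOLLOW check is needed there.

So the grammar has 1 FIRST/FOLLOW conflict (marked CONFLICT above).

Answer: Yes. D → f with FOLLOW(D) on { 'f' }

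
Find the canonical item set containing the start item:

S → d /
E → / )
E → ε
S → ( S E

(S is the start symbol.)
First, augment the grammar with S' → S
I₀ = CLOSURE({ [S' → . S] }):
  [S' → . S] has the dot before S: add [S → . d /], [S → . ( S E]
No further items can be added.

I₀ = { [S → . ( S E], [S → . d /], [S' → . S] }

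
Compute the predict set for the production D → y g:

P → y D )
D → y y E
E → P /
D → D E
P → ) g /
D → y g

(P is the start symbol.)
{ 'y' }

PREDICT(D → y g) = (FIRST(RHS) \ {ε}) ∪ (FOLLOW(D) if ε ∈ FIRST(RHS), i.e. RHS ⇒* ε)
FIRST(y g) = { 'y' }
ε ∉ FIRST(y g), so FOLLOW(D) is not added.
PREDICT(D → y g) = { 'y' }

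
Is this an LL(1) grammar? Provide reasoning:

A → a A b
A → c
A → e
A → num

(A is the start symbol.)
Yes, the grammar is LL(1).

A grammar is LL(1) if for each non-terminal N with multiple productions, the predict sets of those productions are pairwise disjoint, where PREDICT(N → α) = (FIRST(α) \ {ε}) ∪ (FOLLOW(N) if α ⇒* ε).

For A:
  PREDICT(A → a A b) = { 'a' }
  PREDICT(A → c) = { 'c' }
  PREDICT(A → e) = { 'e' }
  PREDICT(A → num) = { 'num' }

All predict sets are disjoint. The grammar IS LL(1).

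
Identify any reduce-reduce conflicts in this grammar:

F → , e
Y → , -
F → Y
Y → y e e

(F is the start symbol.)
No reduce-reduce conflicts

A reduce-reduce conflict occurs when an LR(0) state has two complete items [A → α .] and [B → β .] — both call for a reduction, and with no lookahead the parser cannot choose between them.

Augment with F' → F and build the canonical LR(0) collection (I0 = CLOSURE({[F' → . F]}), then GOTO on every symbol after a dot until no new states appear). It has 9 states:
  I0: { [F → . , e], [F → . Y], [F' → . F], [Y → . , -], [Y → . y e e] }  — shift
  I1: { [F → , . e], [Y → , . -] }  — shift
  I2: { [F' → F .] }  — accept
  I3: { [F → Y .] }  — reduce
  I4: { [Y → y . e e] }  — shift
  I5: { [Y → y e . e] }  — shift
  I6: { [Y → y e e .] }  — reduce
  I7: { [Y → , - .] }  — reduce
  I8: { [F → , e .] }  — reduce

No state contains more than one complete item.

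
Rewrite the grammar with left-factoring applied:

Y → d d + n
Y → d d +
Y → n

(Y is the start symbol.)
Left-factoring transforms A → αβ₁ | αβ₂ into A → αA' and A' → β₁ | β₂
(α is the longest common prefix among the alternatives). Repeat until
no nonterminal has two alternatives with a common prefix.

Round 1: Y has alternatives sharing prefix 'd d +'. Introduce Y': Y → d d + Y'
  Add: Y' → n
  Add: Y' → ε

No remaining common prefixes — done.

Resulting grammar:
Y → d d + Y'
Y' → n
Y' → ε
Y → n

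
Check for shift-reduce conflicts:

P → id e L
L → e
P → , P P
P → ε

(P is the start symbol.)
Yes — I0: [P → .] vs [P → . , P P]; I1: [P → .] vs [P → . , P P]; I7: [P → .] vs [P → . , P P]

A shift-reduce conflict occurs when an LR(0) state has both:
  - a complete (reduce) item [A → α .] (dot at the end), and
  - a shift item [B → β . c γ] (dot before a terminal).

Augment with P' → P and build the canonical LR(0) collection (I0 = CLOSURE({[P' → . P]}), then GOTO on every symbol after a dot until no new states appear). It has 9 states:
  I0: { [P → . , P P], [P → . id e L], [P → .], [P' → . P] }  — shift, reduce
  I1: { [P → , . P P], [P → . , P P], [P → . id e L], [P → .] }  — shift, reduce
  I2: { [P' → P .] }  — accept
  I3: { [P → id . e L] }  — shift
  I4: { [L → . e], [P → id e . L] }  — shift
  I5: { [P → id e L .] }  — reduce
  I6: { [L → e .] }  — reduce
  I7: { [P → , P . P], [P → . , P P], [P → . id e L], [P → .] }  — shift, reduce
  I8: { [P → , P P .] }  — reduce

I0 contains reduce item [P → .] and shift items [P → . , P P], [P → . id e L] — shift-reduce conflict.
I1 contains reduce item [P → .] and shift items [P → . , P P], [P → . id e L] — shift-reduce conflict.
I7 contains reduce item [P → .] and shift items [P → . , P P], [P → . id e L] — shift-reduce conflict.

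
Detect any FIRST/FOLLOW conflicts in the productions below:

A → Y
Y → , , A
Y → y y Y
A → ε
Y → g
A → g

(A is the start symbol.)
A FIRST/FOLLOW conflict occurs when a non-terminal N has a nullable alternative N → β (β ⇒* ε) and another alternative N → α with FIRST(α) ∩ FOLLOW(N) ≠ ∅: on such a lookahead the parser cannot decide between expanding α and letting N vanish via β.

Nullable non-terminals: A.
FIRST sets used below: FIRST(Y) = { ',', 'g', 'y' }

A: nullable alternative(s) A → ε; FOLLOW(A) = { $ }
  A → Y: FIRST \ {ε} = { ',', 'g', 'y' } — disjoint from FOLLOW(A)
  A → ε: FIRST \ {ε} = { } — this is the only nullable alternative, skip
  A → g: FIRST \ {ε} = { 'g' } — disjoint from FOLLOW(A)

Y has no nullable alternative, so no FIRST/FOLLOW check is needed there.

No FIRST/FOLLOW conflicts found.

Answer: No FIRST/FOLLOW conflicts.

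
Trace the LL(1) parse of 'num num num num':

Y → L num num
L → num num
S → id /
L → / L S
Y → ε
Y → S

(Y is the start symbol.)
LL(1) parsing maintains a stack (initially the start symbol over $) and the input. At each step: if the stack top is a terminal, match it against the current input token; if it is a non-terminal N, replace it with the RHS of M[N, lookahead] (the unique production whose predict set contains the lookahead).

Stack is shown with the top on the left.

Stack              Input              Action
--------------------------------------------
Y $                num num num num $  output Y → L num num
L num num $        num num num num $  output L → num num
num num num num $  num num num num $  match 'num'
num num num $      num num num $      match 'num'
num num $          num num $          match 'num'
num $              num $              match 'num'
$                  $                  accept

The string is accepted.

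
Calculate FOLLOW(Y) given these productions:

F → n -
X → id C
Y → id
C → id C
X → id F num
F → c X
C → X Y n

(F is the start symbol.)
{ 'n' }

In C → X Y n: Y is followed by n, add FIRST(n) \ {ε} = { 'n' }

Taking the union: FOLLOW(Y) = { 'n' }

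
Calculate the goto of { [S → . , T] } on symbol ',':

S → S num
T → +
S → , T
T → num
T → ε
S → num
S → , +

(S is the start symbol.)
GOTO(I, ',') = CLOSURE({ [A → αX.β] : [A → α.Xβ] ∈ I, X = ',' })

Items with dot before ',', with the dot advanced:
  [S → . , T] → [S → , . T]
Closure of the advanced items:
  [S → , . T] has the dot before T: add [T → . +], [T → . num], [T → .]

GOTO = { [S → , . T], [T → . +], [T → . num], [T → .] }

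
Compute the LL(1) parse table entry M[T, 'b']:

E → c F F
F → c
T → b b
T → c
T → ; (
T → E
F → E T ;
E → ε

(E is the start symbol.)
To find M[T, 'b'], we find productions for T where 'b' is in the predict set (PREDICT(N → α) = (FIRST(α) \ {ε}) ∪ (FOLLOW(N) if α ⇒* ε)).

Relevant sets:
  FIRST(E) = { 'c', ε }
  FOLLOW(T) = { ';' }

T → b b: PREDICT = { 'b' }
  'b' is in predict set, so this production goes in M[T, 'b']
T → c: PREDICT = { 'c' }
T → ; (: PREDICT = { ';' }
T → E: PREDICT = { ';', 'c' }

M[T, 'b'] = T → b b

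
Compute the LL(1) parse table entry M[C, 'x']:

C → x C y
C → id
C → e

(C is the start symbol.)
To find M[C, 'x'], we find productions for C where 'x' is in the predict set (PREDICT(N → α) = (FIRST(α) \ {ε}) ∪ (FOLLOW(N) if α ⇒* ε)).

C → x C y: PREDICT = { 'x' }
  'x' is in predict set, so this production goes in M[C, 'x']
C → id: PREDICT = { 'id' }
C → e: PREDICT = { 'e' }

M[C, 'x'] = C → x C y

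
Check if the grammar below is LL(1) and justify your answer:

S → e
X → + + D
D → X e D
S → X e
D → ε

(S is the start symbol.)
Relevant sets:
  FIRST(X) = { '+' }
  FOLLOW(D) = { 'e' }

For S:
  PREDICT(S → e) = { 'e' }
  PREDICT(S → X e) = { '+' }
For D:
  PREDICT(D → X e D) = { '+' }
  PREDICT(D → ε) = { 'e' }
X has a single production, so nothing to check there.

All predict sets are disjoint. The grammar IS LL(1).

Answer: Yes, the grammar is LL(1).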